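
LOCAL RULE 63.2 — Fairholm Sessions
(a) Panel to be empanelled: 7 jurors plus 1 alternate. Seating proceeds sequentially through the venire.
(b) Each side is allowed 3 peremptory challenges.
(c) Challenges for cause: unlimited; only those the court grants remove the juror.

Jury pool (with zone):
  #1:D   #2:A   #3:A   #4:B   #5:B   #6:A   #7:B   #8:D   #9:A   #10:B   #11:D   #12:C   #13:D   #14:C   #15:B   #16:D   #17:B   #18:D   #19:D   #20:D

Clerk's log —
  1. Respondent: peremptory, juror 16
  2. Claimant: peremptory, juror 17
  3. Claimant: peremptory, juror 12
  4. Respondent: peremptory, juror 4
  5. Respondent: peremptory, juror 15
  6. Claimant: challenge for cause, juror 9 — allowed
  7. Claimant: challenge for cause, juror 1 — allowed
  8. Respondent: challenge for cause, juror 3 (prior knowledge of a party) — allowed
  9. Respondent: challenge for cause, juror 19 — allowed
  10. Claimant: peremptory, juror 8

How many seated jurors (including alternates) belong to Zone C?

1

Removed: #1, #3, #4, #8, #9, #12, #15, #16, #17, #19.
Seated (8 incl. alternates): #2, #5, #6, #7, #10, #11, #13, #14.
Of those, in Zone C: #14 → 1.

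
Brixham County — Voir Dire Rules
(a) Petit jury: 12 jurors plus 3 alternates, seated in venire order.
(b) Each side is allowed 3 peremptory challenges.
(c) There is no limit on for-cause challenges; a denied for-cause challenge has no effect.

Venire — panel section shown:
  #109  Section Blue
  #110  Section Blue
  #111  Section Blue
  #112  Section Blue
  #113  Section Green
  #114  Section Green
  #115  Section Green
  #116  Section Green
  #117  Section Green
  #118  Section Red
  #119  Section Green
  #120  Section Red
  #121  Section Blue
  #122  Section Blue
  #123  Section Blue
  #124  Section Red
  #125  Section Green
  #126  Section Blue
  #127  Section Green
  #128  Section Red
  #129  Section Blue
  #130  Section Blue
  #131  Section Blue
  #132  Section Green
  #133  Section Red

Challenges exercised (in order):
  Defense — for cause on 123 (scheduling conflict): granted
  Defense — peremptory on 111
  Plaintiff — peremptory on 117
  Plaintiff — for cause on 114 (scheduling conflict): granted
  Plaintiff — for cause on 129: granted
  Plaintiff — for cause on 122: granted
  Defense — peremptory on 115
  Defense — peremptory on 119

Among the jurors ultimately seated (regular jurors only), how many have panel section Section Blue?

Removed: #111, #114, #115, #117, #119, #122, #123, #129.
Seated jurors 1–12: #109, #110, #112, #113, #116, #118, #120, #121, #124, #125, #126, #127 (alternates #128, #130, #131 not counted).
Of those, in Section Blue: #109, #110, #112, #121, #126 → 5.

5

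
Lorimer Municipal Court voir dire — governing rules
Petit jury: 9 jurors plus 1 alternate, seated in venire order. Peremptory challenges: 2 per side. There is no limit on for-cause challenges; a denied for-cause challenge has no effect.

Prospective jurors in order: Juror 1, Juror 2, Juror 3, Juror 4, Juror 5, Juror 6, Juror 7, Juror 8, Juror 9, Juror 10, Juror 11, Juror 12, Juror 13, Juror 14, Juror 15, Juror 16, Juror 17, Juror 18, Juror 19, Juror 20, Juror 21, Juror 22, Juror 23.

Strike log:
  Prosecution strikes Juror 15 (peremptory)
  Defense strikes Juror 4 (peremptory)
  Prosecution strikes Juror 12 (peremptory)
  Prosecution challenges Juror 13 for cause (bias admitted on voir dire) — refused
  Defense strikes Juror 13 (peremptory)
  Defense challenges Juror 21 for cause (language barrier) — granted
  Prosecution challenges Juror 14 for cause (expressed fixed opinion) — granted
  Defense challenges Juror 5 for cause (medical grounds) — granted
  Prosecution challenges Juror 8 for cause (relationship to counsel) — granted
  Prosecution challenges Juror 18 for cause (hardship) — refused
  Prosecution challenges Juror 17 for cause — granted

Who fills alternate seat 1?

Removed: #4, #5, #8, #12, #13, #14, #15, #17, #21. (#18 stays — for-cause denied.)
Seating in order: seats 1–9 → #1, #2, #3, #6, #7, #9, #10, #11, #16; alternates → #18.
So alternate 1 is #18.

18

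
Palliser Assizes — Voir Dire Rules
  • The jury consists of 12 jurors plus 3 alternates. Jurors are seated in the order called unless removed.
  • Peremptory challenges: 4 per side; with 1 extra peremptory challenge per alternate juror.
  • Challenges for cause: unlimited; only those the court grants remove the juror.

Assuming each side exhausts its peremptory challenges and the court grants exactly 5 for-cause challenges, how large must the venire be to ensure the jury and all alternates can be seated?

Seats to fill: 12 + 3 alternates = 15.
Peremptories: 4 + 1×3 = 7 per side × 2 sides = 14.
For-cause removals: 5.
Minimum venire: 15 + 14 + 5 = 34.

34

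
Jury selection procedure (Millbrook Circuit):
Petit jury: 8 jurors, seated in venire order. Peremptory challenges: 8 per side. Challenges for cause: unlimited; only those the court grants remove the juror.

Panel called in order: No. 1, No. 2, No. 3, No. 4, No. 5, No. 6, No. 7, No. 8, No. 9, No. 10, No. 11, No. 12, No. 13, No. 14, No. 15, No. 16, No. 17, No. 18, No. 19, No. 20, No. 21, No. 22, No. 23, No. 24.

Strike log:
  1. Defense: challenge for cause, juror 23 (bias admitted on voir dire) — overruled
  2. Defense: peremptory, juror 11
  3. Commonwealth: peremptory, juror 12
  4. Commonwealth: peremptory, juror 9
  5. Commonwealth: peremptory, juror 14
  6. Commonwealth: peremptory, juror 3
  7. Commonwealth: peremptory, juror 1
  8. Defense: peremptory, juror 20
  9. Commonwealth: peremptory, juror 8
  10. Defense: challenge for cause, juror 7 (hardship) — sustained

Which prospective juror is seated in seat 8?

Removed: #1, #3, #7, #8, #9, #11, #12, #14, #20. (#23 stays — for-cause denied.)
Seating in order: seats 1–8 → #2, #4, #5, #6, #10, #13, #15, #16.
So seat 8 is #16.

16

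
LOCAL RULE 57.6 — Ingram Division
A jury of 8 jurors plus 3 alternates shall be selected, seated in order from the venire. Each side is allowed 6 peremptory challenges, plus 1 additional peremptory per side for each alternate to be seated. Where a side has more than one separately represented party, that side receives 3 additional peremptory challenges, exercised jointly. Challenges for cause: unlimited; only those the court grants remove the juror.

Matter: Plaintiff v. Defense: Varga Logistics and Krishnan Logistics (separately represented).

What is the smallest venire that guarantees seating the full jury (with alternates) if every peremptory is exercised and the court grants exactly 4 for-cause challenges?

Seats to fill: 8 + 3 alternates = 11.
Peremptories — Plaintiff: 6 + 1×3 = 9; Defense: 6 + 1×3 + 3 = 12; total 21.
For-cause removals: 4.
Minimum venire: 11 + 21 + 4 = 36.

36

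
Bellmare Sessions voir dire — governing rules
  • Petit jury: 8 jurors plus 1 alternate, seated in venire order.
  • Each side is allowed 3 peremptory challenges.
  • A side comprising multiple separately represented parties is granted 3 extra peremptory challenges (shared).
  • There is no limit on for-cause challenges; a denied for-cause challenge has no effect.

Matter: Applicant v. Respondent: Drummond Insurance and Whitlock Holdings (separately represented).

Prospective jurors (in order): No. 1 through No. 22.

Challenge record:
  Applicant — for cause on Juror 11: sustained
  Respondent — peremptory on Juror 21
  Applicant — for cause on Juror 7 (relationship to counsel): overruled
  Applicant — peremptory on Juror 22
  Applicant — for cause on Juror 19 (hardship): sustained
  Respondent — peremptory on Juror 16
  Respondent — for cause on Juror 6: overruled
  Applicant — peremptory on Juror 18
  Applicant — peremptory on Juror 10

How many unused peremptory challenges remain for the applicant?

Applicant allotment: 3.
Applicant peremptories used: #22, #18, #10 — 3 (for-cause on #11, #7, #19 don't count).
Remaining: 3 − 3 = 0.

0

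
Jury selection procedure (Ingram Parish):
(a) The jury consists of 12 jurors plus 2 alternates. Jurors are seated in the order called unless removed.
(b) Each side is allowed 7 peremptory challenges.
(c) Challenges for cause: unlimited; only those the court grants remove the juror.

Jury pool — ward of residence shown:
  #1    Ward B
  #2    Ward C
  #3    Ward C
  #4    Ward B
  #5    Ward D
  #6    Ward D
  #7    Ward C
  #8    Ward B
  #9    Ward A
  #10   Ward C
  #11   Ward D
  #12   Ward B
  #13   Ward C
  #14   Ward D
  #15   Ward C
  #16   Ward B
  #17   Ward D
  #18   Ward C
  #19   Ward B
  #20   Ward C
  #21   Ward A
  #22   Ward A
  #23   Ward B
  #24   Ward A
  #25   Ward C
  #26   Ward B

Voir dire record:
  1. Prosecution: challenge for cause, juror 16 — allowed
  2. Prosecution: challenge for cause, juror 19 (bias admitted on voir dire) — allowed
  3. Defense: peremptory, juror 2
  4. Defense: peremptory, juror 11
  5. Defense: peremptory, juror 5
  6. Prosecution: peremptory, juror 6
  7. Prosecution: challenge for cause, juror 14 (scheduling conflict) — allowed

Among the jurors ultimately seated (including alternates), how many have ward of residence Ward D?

1

Removed: #2, #5, #6, #11, #14, #16, #19.
Seated (14 incl. alternates): #1, #3, #4, #7, #8, #9, #10, #12, #13, #15, #17, #18, #20, #21.
Of those, in Ward D: #17 → 1.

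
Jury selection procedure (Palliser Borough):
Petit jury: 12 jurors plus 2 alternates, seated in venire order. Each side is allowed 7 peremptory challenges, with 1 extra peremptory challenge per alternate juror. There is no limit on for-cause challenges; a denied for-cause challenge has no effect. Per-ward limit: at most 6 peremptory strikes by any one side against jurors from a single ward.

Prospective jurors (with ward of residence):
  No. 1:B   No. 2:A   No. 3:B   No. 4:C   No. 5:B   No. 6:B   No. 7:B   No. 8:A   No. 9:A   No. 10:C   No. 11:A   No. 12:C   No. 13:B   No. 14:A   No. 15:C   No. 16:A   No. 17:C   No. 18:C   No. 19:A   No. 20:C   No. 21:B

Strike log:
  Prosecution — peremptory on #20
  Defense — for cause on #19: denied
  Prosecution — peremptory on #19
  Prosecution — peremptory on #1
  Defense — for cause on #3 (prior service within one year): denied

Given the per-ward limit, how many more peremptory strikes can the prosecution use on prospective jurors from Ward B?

Prosecution peremptories so far: #20, #19, #1 — 3 of 9 used, 6 left overall.
Against Ward B: #1 — 1 used; per-ward cap 6 leaves 5.
Binding limit: min(6, 5) = 5.

5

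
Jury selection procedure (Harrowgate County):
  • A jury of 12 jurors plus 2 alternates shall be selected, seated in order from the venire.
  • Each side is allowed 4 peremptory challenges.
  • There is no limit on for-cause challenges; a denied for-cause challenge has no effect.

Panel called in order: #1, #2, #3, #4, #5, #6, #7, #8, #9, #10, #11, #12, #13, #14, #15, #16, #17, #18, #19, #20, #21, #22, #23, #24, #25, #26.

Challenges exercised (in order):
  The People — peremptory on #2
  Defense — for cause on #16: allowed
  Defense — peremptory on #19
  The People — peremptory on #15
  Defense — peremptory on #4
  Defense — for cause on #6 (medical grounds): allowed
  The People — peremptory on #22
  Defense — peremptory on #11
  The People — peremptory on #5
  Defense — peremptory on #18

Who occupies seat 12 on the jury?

Removed: #2, #4, #5, #6, #11, #15, #16, #18, #19, #22.
Filling seats in venire order through position 12: #1, #3, #7, #8, #9, #10, #12, #13, #14, #17, #20, #21.
So seat 12 is #21.

21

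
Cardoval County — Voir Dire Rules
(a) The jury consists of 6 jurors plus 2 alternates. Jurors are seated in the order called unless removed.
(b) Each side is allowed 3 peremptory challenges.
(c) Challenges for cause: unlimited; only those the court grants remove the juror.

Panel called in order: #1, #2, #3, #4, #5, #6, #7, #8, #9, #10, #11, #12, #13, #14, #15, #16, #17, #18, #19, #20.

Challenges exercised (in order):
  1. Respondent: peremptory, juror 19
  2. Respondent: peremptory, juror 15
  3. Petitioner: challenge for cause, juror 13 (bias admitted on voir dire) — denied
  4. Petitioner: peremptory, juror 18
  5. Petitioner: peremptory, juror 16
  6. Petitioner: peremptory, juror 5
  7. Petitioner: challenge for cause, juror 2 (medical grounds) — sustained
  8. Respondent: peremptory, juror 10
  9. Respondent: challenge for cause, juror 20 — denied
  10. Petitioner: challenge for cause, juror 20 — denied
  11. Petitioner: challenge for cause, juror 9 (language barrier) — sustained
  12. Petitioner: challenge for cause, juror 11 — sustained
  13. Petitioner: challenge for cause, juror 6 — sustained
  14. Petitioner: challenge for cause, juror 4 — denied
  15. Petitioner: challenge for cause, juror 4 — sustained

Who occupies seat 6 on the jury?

13

Removed: #2, #4, #5, #6, #9, #10, #11, #15, #16, #18, #19. (#13, #20 stay — for-cause denied.)
Filling seats in venire order through position 6: #1, #3, #7, #8, #12, #13.
So seat 6 is #13.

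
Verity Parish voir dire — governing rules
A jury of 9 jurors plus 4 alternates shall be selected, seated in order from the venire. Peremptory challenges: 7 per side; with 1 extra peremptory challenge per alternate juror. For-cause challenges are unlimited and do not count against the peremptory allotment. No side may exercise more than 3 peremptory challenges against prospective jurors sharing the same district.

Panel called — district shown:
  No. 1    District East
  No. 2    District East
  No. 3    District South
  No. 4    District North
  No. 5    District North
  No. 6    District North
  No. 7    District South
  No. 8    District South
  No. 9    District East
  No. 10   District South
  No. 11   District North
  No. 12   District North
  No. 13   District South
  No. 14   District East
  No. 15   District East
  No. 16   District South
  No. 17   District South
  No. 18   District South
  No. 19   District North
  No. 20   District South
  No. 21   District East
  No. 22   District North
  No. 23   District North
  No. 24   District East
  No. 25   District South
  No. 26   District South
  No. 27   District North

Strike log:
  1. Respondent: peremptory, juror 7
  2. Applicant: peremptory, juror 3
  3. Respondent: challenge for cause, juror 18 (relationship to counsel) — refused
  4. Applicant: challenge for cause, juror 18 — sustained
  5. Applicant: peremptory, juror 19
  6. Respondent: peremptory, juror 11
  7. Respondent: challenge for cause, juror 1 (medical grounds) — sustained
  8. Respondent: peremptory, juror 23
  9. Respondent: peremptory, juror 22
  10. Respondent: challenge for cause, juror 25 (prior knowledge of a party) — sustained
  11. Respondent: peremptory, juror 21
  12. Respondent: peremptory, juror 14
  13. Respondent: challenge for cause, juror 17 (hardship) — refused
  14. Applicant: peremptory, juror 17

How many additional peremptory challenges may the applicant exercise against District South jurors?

1

Applicant peremptories so far: #3, #19, #17 — 3 of 11 used, 8 left overall.
Against District South: #3, #17 — 2 used; per-district cap 3 leaves 1.
Binding limit: min(8, 1) = 1.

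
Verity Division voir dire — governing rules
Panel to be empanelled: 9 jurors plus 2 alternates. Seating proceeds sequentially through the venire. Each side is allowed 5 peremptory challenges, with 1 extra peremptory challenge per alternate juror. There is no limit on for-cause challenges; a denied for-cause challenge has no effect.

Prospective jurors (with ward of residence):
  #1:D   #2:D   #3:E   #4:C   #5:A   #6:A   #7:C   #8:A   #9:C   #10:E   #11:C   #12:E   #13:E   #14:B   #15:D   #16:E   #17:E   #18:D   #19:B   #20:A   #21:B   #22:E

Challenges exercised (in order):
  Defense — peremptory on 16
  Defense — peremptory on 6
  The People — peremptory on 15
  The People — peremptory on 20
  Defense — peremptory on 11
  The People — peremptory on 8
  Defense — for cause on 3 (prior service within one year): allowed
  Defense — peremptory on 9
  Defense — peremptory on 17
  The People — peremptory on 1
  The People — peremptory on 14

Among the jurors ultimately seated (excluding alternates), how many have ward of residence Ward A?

Removed: #1, #3, #6, #8, #9, #11, #14, #15, #16, #17, #20.
Seated jurors 1–9: #2, #4, #5, #7, #10, #12, #13, #18, #19 (alternates #21, #22 not counted).
Of those, in Ward A: #5 → 1.

1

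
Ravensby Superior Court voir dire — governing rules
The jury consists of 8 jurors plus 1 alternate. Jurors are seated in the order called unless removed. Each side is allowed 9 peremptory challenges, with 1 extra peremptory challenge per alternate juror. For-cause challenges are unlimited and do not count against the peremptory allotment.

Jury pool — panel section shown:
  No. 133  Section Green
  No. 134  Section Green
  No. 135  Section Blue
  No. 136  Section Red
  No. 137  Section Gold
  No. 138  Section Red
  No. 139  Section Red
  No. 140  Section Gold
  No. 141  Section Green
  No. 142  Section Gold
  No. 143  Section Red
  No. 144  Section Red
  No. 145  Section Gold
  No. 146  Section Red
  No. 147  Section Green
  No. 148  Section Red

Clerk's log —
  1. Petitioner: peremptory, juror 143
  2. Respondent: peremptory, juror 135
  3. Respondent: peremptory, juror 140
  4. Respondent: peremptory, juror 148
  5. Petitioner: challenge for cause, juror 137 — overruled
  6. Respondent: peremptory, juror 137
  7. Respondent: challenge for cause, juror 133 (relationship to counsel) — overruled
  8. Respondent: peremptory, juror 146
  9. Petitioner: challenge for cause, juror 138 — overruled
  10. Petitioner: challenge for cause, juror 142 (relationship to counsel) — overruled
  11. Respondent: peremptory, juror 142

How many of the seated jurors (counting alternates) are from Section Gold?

1

Removed: #135, #137, #140, #142, #143, #146, #148.
Seated (9 incl. alternates): #133, #134, #136, #138, #139, #141, #144, #145, #147.
Of those, in Section Gold: #145 → 1.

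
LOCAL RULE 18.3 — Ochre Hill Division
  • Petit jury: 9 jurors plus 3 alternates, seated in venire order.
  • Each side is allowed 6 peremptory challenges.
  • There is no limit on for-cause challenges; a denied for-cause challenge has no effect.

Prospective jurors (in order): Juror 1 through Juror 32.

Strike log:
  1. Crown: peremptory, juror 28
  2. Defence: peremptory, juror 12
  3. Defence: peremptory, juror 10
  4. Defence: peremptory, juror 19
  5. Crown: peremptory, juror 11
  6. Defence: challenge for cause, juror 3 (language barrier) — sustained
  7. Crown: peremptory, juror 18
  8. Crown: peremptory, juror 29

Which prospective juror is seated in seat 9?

13

Removed: #3, #10, #11, #12, #18, #19, #28, #29.
Filling seats in venire order through position 9: #1, #2, #4, #5, #6, #7, #8, #9, #13.
So seat 9 is #13.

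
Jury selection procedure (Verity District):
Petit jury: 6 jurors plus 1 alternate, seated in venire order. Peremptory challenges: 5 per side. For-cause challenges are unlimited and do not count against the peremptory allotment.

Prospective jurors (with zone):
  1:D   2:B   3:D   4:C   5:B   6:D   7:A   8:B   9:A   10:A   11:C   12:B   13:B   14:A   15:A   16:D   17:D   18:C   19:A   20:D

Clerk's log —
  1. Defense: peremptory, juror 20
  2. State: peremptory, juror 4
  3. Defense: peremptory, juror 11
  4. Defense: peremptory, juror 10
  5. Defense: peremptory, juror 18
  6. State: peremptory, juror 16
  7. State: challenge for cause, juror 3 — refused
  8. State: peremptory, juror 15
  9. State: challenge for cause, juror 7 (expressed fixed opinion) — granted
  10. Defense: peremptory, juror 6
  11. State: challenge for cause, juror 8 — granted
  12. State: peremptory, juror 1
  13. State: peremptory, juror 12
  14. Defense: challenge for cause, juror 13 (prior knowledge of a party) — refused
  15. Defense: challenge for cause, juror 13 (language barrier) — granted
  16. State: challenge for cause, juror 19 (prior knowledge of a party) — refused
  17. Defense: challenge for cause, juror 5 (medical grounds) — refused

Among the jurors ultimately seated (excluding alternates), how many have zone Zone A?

Removed: #1, #4, #6, #7, #8, #10, #11, #12, #13, #15, #16, #18, #20.
Seated jurors 1–6: #2, #3, #5, #9, #14, #17 (alternates #19 not counted).
Of those, in Zone A: #9, #14 → 2.

2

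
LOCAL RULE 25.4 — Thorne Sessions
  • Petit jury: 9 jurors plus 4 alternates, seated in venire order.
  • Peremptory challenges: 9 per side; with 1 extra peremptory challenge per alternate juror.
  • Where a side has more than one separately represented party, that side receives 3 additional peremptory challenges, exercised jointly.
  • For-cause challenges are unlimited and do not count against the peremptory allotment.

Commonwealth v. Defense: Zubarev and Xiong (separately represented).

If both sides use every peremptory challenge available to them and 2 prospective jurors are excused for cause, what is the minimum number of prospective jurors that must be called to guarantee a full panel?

44

Seats to fill: 9 + 4 alternates = 13.
Peremptories — Commonwealth: 9 + 1×4 = 13; Defense: 9 + 1×4 + 3 = 16; total 29.
For-cause removals: 2.
Minimum venire: 13 + 29 + 2 = 44.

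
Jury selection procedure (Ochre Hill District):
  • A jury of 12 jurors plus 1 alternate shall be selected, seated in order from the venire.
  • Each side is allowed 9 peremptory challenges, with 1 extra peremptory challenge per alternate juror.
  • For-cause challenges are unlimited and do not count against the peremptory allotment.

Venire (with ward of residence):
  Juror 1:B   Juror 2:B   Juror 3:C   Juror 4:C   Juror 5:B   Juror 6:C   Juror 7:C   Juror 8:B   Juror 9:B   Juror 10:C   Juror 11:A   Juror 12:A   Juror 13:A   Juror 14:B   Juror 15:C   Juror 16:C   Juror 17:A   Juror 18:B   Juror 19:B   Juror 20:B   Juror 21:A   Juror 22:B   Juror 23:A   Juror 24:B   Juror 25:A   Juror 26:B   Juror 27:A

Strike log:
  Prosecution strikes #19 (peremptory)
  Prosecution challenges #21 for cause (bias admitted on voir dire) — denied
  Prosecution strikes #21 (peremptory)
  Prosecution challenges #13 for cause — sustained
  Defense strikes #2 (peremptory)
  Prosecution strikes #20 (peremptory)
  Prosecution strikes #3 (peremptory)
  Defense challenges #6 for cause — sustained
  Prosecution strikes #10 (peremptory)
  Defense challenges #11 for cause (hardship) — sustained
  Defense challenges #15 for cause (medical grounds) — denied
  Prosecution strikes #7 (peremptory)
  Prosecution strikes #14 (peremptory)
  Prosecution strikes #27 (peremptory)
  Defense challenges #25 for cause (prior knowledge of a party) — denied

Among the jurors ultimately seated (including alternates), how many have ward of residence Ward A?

Removed: #2, #3, #6, #7, #10, #11, #13, #14, #19, #20, #21, #27.
Seated (13 incl. alternates): #1, #4, #5, #8, #9, #12, #15, #16, #17, #18, #22, #23, #24.
Of those, in Ward A: #12, #17, #23 → 3.

3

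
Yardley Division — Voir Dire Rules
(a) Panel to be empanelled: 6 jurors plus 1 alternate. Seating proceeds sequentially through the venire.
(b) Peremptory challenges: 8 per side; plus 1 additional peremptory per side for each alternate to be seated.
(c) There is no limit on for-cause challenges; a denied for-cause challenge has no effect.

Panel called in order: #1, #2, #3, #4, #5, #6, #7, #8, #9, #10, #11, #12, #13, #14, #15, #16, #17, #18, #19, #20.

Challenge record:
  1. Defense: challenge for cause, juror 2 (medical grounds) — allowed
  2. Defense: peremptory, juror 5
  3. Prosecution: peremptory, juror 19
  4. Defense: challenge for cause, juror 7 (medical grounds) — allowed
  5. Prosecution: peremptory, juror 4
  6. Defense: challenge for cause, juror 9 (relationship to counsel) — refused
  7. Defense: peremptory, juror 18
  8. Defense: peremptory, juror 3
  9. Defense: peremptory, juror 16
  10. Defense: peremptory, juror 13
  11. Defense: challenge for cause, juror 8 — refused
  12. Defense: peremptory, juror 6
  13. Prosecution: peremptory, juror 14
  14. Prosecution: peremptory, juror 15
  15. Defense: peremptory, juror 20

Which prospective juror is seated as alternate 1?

Removed: #2, #3, #4, #5, #6, #7, #13, #14, #15, #16, #18, #19, #20. (#8, #9 stay — for-cause denied.)
Seating in order: seats 1–6 → #1, #8, #9, #10, #11, #12; alternates → #17.
So alternate 1 is #17.

17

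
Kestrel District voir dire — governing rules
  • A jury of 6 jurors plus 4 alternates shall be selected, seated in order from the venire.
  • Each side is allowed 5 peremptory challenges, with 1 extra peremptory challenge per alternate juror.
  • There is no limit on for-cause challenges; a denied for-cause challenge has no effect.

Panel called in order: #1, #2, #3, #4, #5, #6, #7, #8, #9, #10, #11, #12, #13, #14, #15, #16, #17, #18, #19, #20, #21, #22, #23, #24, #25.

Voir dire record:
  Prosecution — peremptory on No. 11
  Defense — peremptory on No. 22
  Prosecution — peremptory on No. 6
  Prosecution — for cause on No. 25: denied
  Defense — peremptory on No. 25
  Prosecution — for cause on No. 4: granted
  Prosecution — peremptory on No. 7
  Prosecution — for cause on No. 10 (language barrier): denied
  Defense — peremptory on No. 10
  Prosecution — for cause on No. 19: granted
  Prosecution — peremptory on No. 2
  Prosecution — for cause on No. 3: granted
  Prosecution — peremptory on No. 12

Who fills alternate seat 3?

Removed: #2, #3, #4, #6, #7, #10, #11, #12, #19, #22, #25.
Filling seats in venire order through position 9: #1, #5, #8, #9, #13, #14, #15, #16, #17.
So alternate 3 is #17.

17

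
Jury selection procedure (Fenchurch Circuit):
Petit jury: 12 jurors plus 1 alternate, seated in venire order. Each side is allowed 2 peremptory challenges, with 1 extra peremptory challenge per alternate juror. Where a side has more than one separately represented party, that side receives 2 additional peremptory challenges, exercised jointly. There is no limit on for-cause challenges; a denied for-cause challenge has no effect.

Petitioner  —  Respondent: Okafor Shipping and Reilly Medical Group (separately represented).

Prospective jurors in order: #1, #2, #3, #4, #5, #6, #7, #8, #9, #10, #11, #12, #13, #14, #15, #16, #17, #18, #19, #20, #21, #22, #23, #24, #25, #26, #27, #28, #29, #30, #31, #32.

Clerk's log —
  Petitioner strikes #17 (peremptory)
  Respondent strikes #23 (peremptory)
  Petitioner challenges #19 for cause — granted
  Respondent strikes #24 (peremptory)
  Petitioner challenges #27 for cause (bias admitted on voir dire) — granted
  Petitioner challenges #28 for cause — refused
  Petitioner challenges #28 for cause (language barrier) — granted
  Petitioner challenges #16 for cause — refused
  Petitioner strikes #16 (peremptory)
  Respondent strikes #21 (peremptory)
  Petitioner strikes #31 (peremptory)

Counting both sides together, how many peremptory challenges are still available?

2

Petitioner allotment: 2 base + 1 × 1 alternate = 3. Respondent allotment: 2 base + 1 × 1 alternate + 2 multi-party = 5.
Petitioner peremptories used: #17, #16, #31 — 3 (for-cause on #19, #27, #28, #28, #16 don't count).
Respondent peremptories used: #23, #24, #21 — 3.
Remaining: (3 − 3) + (5 − 3) = 2.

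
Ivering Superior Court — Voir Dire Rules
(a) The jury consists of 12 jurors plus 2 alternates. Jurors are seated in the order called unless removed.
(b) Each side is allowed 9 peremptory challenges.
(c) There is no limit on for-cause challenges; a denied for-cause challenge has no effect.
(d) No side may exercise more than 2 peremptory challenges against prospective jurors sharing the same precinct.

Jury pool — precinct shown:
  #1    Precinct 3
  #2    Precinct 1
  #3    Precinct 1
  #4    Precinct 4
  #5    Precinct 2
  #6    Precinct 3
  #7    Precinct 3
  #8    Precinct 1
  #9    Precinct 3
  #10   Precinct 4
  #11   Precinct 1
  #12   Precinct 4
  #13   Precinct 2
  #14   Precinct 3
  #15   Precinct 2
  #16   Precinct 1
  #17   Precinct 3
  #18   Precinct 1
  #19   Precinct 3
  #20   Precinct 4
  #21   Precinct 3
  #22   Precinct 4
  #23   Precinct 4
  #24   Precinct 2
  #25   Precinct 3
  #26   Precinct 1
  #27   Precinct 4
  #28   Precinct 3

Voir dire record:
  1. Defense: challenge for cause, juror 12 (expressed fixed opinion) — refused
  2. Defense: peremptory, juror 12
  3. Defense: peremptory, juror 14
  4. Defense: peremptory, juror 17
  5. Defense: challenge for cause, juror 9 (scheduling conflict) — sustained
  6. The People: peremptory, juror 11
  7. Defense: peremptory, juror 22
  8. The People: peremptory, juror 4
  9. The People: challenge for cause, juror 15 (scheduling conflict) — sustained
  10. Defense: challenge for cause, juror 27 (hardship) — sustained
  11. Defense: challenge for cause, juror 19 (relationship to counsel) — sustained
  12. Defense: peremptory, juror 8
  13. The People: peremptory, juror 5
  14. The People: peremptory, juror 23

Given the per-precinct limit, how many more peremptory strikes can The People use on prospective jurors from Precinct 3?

2

The People peremptories so far: #11, #4, #5, #23 — 4 of 9 used, 5 left overall.
Against Precinct 3: none yet — per-precinct cap 2 leaves 2.
Binding limit: min(5, 2) = 2.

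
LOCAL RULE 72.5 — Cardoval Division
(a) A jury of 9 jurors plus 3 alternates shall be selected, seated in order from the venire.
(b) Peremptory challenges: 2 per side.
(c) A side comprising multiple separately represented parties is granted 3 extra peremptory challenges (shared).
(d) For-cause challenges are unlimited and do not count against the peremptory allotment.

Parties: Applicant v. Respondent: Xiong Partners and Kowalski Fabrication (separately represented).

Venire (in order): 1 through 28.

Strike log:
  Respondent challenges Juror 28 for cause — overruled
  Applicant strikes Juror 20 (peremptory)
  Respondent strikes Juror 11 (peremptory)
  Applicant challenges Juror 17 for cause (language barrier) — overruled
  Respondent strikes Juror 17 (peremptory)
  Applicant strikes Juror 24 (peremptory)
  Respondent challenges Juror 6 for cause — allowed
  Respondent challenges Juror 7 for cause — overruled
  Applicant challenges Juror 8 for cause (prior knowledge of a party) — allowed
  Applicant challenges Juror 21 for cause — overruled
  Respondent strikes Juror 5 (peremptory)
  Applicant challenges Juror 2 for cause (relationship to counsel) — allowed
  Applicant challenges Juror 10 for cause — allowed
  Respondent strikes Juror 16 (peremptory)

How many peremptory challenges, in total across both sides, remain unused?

Applicant allotment: 2. Respondent allotment: 2 base + 3 multi-party = 5.
Applicant peremptories used: #20, #24 — 2 (for-cause on #17, #8, #21, #2, #10 don't count).
Respondent peremptories used: #11, #17, #5, #16 — 4 (for-cause on #28, #6, #7 don't count).
Remaining: (2 − 2) + (5 − 4) = 1.

1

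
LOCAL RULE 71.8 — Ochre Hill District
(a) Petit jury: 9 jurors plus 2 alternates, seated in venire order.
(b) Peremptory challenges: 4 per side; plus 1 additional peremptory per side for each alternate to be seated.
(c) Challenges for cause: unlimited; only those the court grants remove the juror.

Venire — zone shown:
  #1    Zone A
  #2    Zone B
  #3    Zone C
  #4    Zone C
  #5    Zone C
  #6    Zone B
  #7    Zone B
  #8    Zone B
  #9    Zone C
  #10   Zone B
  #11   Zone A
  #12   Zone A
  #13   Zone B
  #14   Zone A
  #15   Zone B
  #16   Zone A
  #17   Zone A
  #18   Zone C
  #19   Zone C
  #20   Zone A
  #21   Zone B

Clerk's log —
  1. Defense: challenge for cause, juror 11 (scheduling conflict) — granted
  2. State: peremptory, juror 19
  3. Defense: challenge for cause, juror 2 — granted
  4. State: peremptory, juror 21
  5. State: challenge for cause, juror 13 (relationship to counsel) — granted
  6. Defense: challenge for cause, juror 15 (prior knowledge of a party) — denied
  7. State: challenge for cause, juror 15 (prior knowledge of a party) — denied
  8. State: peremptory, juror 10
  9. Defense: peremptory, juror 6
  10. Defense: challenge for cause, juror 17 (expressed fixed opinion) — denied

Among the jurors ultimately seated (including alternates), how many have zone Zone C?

Removed: #2, #6, #10, #11, #13, #19, #21.
Seated (11 incl. alternates): #1, #3, #4, #5, #7, #8, #9, #12, #14, #15, #16.
Of those, in Zone C: #3, #4, #5, #9 → 4.

4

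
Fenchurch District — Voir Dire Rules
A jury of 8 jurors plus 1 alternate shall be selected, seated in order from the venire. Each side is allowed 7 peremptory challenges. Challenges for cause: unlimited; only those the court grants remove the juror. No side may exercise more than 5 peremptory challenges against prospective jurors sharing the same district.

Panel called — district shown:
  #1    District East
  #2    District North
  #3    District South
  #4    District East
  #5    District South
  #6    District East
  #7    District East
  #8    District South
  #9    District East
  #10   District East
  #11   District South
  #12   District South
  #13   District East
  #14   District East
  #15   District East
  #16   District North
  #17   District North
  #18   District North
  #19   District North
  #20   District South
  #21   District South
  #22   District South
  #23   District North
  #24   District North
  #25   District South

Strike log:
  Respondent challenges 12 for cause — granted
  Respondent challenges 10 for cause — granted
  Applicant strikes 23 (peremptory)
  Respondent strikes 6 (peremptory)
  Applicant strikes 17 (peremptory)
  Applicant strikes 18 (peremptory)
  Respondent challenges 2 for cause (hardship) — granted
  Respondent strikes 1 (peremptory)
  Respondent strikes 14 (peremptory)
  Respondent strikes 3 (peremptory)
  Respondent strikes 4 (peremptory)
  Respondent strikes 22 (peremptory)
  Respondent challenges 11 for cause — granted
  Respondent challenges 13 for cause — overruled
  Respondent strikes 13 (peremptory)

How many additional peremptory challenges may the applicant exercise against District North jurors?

2

Applicant peremptories so far: #23, #17, #18 — 3 of 7 used, 4 left overall.
Against District North: #23, #17, #18 — 3 used; per-district cap 5 leaves 2.
Binding limit: min(4, 2) = 2.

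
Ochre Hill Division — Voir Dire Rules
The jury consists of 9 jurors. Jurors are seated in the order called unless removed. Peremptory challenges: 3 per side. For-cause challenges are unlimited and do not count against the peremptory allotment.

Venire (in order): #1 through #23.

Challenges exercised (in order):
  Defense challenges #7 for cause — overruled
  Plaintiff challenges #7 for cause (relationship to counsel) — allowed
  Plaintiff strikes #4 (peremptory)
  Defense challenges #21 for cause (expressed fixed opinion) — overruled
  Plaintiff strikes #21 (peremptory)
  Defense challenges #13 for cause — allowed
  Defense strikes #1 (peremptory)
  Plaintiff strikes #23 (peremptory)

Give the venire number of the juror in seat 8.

11

Removed: #1, #4, #7, #13, #21, #23.
Seating in order: seats 1–9 → #2, #3, #5, #6, #8, #9, #10, #11, #12.
So seat 8 is #11.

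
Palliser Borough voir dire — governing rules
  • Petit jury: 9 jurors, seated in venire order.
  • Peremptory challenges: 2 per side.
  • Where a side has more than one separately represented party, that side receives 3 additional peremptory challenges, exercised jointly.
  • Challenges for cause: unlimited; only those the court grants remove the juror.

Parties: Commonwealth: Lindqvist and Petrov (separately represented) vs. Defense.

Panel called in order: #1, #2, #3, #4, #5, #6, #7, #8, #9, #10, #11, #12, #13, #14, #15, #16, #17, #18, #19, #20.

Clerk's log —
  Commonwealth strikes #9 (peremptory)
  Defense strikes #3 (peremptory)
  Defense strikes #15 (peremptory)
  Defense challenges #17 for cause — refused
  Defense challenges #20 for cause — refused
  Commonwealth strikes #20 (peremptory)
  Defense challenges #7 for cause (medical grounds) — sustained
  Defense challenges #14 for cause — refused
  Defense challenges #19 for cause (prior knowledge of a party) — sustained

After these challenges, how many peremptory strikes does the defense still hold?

Defense allotment: 2.
Defense peremptories used: #3, #15 — 2 (for-cause on #17, #20, #7, #14, #19 don't count).
Remaining: 2 − 2 = 0.

0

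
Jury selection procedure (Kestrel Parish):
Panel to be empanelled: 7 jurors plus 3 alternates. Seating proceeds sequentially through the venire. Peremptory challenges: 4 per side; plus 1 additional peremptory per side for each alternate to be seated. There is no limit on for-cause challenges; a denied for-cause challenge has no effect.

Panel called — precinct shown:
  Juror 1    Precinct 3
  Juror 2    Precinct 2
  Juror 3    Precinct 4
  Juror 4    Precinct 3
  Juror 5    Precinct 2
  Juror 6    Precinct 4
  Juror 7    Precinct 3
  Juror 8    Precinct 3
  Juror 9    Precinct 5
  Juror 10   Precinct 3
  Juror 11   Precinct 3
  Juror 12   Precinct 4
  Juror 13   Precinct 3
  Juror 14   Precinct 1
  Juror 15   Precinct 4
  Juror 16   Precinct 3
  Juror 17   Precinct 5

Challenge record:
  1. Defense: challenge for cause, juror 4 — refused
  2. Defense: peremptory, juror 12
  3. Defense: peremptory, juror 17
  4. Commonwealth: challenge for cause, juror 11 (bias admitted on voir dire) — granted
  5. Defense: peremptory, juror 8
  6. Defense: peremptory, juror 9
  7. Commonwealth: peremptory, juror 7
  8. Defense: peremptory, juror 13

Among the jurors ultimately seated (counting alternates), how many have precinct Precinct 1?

1

Removed: #7, #8, #9, #11, #12, #13, #17.
Seated (10 incl. alternates): #1, #2, #3, #4, #5, #6, #10, #14, #15, #16.
Of those, in Precinct 1: #14 → 1.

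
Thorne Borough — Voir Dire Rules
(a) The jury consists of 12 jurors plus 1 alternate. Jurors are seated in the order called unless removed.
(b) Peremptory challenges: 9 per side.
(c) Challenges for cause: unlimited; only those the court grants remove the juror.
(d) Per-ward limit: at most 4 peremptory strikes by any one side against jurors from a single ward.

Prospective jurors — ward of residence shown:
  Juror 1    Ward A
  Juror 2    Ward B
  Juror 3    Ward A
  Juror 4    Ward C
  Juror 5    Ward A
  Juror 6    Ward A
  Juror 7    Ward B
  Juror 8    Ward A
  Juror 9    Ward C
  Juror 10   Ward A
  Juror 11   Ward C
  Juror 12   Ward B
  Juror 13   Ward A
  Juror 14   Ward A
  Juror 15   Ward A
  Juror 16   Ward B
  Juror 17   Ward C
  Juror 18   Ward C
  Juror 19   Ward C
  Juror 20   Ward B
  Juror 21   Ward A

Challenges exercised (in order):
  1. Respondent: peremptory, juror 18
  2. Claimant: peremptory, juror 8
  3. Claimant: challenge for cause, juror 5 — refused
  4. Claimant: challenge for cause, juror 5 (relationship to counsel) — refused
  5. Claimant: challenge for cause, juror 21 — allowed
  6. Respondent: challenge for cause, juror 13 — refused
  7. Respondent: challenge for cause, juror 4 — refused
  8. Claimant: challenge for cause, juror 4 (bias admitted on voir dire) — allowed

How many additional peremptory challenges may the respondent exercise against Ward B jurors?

Respondent peremptories so far: #18 — 1 of 9 used, 8 left overall.
Against Ward B: none yet — per-ward cap 4 leaves 4.
Binding limit: min(8, 4) = 4.

4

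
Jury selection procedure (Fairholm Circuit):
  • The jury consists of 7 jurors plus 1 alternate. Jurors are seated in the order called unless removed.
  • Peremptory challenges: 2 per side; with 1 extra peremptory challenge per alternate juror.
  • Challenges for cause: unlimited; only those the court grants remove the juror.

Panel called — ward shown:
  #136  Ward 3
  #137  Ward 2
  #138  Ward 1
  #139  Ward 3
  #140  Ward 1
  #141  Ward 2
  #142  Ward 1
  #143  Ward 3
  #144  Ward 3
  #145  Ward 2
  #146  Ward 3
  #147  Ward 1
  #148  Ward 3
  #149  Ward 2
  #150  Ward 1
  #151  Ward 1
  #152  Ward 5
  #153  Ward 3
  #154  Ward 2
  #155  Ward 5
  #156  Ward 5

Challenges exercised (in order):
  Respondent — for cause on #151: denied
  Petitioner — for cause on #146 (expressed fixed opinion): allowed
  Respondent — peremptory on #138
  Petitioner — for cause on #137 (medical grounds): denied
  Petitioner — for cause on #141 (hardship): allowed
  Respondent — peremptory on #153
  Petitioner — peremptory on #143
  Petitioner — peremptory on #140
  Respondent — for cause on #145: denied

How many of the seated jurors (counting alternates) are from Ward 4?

0

Removed: #138, #140, #141, #143, #146, #153.
Seated (8 incl. alternates): #136, #137, #139, #142, #144, #145, #147, #148.
None of those are in Ward 4 → 0.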